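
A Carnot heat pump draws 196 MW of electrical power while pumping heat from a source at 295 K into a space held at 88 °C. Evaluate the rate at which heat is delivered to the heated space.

T_H = 88 °C → 88 + 273.15 = 361.15 K.
Reversible heating COP: COP_HP = T_H/(T_H − T_C) = 361.15/66.15 = 5.4596.
Q_H = COP_HP · W = 5.4596 × 196 = 1070 MW.

Q̇_H ≈ 1070 MW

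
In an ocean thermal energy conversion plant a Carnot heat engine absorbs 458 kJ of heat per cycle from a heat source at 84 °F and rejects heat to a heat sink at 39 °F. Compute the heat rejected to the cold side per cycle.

Q_C ≈ 420 kJ

T_H = 84 °F → (84 − 32) × 5/9 = 28.89 °C = 302.04 K.
T_C = 39 °F → (39 − 32) × 5/9 = 3.89 °C = 277.04 K.
Since the cycle is reversible, η = 1 − T_C/T_H = 1 − 277.04/302.04 = 0.0828.
For a reversible cycle Q_C/Q_H = T_C/T_H, so Q_C = 458 × 277.04/302.04 = 420 kJ.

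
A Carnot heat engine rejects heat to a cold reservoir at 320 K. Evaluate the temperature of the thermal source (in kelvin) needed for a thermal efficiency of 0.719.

T_H ≈ 1140 K

From η = 1 − T_C/T_H, solving for T_H gives T_H = T_C/(1 − η) = 320.00/(1 − 0.719) = 1140 K.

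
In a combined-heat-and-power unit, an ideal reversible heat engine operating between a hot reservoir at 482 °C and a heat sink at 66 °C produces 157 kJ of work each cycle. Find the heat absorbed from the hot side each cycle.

Q_H ≈ 285 kJ

T_H = 482 °C → 482 + 273.15 = 755.15 K.
T_C = 66 °C → 66 + 273.15 = 339.15 K.
η_rev = 1 − T_C/T_H = 1 − 339.15/755.15 = 0.5509.
Q_H = W/η = 157/0.5509 = 285 kJ.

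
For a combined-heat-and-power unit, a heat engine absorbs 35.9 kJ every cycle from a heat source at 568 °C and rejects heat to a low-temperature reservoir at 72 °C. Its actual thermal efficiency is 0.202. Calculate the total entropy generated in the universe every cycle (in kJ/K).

T_H = 568 °C → 568 + 273.15 = 841.15 K.
T_C = 72 °C → 72 + 273.15 = 345.15 K.
W = η·Q_H = 0.202 × 35.9 = 7.252 kJ, so Q_C = Q_H − W = 28.65 kJ.
Reservoir entropy changes: ΔS_H = −Q_H/T_H = −35.9/841.15 = -0.04268 kJ/K and ΔS_C = +Q_C/T_C = 28.65/345.15 = 0.08300 kJ/K.
ΔS_univ = −Q_H/T_H + Q_C/T_C = 0.0403 kJ/K (> 0, since η = 0.202 < η_Carnot = 0.590).

ΔS_univ ≈ 0.0403 kJ/K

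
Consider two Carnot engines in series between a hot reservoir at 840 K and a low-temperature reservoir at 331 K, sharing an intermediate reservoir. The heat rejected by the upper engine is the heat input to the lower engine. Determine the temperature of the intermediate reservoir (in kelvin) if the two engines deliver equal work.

For reversible stages Q_m = Q_H·(T_m/T_H). Setting W₁ = Q_H(1 − T_m/T_H) equal to W₂ = Q_m(1 − T_C/T_m) = Q_H·(T_m − T_C)/T_H gives T_H − T_m = T_m − T_C, so T_m = (T_H + T_C)/2 = (840.00 + 331.00)/2 = 585.5 K.

T_m ≈ 585.5 K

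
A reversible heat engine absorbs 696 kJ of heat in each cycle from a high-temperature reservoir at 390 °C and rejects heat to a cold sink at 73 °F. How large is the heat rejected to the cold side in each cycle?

T_H = 390 °C → 390 + 273.15 = 663.15 K.
T_C = 73 °F → (73 − 32) × 5/9 = 22.78 °C = 295.93 K.
For a reversible engine, η = 1 − T_C/T_H = 1 − 295.93/663.15 = 0.5538.
For a reversible cycle Q_C/Q_H = T_C/T_H, so Q_C = 696 × 295.93/663.15 = 311 kJ.

Q_C ≈ 311 kJ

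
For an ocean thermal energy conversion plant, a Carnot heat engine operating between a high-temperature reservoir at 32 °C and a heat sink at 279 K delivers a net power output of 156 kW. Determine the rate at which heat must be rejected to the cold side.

Q̇_C ≈ 1660 kW

T_H = 32 °C → 32 + 273.15 = 305.15 K.
The Carnot efficiency is η = 1 − T_C/T_H = 1 − 279.00/305.15 = 0.0857.
Since Q_C/Q_H = T_C/T_H and Q_H = W/η, Q_C = W·T_C/(T_H − T_C) = 156 × 279.00/26.15 = 1660 kW.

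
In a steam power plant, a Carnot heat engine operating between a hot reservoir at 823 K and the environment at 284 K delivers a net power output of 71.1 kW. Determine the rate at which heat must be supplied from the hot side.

Since the cycle is reversible, η = 1 − T_C/T_H = 1 − 284.00/823.00 = 0.6549.
Q_H = W/η = 71.1/0.6549 = 109 kW.

Q̇_H ≈ 109 kW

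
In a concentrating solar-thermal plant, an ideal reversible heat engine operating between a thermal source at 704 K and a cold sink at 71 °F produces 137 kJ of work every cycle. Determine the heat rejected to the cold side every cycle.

Q_C ≈ 98.7 kJ

T_C = 71 °F → (71 − 32) × 5/9 = 21.67 °C = 294.82 K.
η_rev = 1 − T_C/T_H = 1 − 294.82/704.00 = 0.5812.
Since Q_C/Q_H = T_C/T_H and Q_H = W/η, Q_C = W·T_C/(T_H − T_C) = 137 × 294.82/409.18 = 98.7 kJ.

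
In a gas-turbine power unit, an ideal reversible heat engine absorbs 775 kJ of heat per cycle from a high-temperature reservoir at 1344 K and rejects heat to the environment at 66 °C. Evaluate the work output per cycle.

W ≈ 579.4 kJ

T_C = 66 °C → 66 + 273.15 = 339.15 K.
For a reversible engine, η = 1 − T_C/T_H = 1 − 339.15/1344.00 = 0.7477.
W = η·Q_H = 0.7477 × 775 = 579.4 kJ.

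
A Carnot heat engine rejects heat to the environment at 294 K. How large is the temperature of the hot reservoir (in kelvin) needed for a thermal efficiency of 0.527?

From η = 1 − T_C/T_H, solving for T_H gives T_H = T_C/(1 − η) = 294.00/(1 − 0.527) = 621.6 K.

T_H ≈ 621.6 K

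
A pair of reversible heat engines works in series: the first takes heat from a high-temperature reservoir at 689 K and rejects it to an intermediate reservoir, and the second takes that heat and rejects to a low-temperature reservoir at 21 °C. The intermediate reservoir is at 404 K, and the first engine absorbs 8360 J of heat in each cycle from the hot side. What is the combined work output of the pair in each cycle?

T_C = 21 °C → 21 + 273.15 = 294.15 K.
Two reversible stages in series are equivalent to a single Carnot engine between T_H and T_C, so η_total = 1 − T_C/T_H = 1 − 294.15/689.00 = 0.5731.
W_total = η_total · Q_H = 0.5731 × 8360 = 4790 J.

W_total ≈ 4790 J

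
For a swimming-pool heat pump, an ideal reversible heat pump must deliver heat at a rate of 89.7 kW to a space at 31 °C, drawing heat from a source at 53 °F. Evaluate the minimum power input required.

Ẇ_in ≈ 5.702 kW

T_H = 31 °C → 31 + 273.15 = 304.15 K.
T_C = 53 °F → (53 − 32) × 5/9 = 11.67 °C = 284.82 K.
Reversible heating COP: COP_HP = T_H/(T_H − T_C) = 304.15/19.33 = 15.7319.
W = Q_H/COP_HP = 89.7/15.7319 = 5.702 kW.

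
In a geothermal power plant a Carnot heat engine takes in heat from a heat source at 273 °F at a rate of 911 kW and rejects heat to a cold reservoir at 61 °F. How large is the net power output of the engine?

Ẇ ≈ 264 kW

T_H = 273 °F → (273 − 32) × 5/9 = 133.89 °C = 407.04 K.
T_C = 61 °F → (61 − 32) × 5/9 = 16.11 °C = 289.26 K.
η_rev = 1 − T_C/T_H = 1 − 289.26/407.04 = 0.2894.
W = η·Q_H = 0.2894 × 911 = 264 kW.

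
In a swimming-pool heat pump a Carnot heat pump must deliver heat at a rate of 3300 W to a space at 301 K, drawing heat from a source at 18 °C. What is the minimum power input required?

Ẇ_in ≈ 108.0 W

T_C = 18 °C → 18 + 273.15 = 291.15 K.
COP_HP = T_H/(T_H − T_C) = 301.00/9.85 = 30.5584.
W = Q_H/COP_HP = 3300/30.5584 = 108.0 W.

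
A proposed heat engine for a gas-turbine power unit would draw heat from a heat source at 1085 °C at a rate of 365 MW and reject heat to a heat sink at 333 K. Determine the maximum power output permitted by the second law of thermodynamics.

Ẇ_max ≈ 276 MW

T_H = 1085 °C → 1085 + 273.15 = 1358.15 K.
The second-law ceiling is the Carnot efficiency, η_max = 1 − T_C/T_H = 1 − 333.00/1358.15 = 0.7548.
W_max = η_max · Q_H = 0.7548 × 365 = 276 MW.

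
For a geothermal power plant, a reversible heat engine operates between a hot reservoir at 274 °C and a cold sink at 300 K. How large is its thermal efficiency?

T_H = 274 °C → 274 + 273.15 = 547.15 K.
η_rev = 1 − T_C/T_H = 1 − 300.00/547.15 = 0.452.

η ≈ 0.452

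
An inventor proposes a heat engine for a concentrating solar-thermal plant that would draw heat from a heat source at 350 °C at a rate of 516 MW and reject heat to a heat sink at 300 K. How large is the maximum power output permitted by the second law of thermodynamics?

T_H = 350 °C → 350 + 273.15 = 623.15 K.
No engine can exceed the Carnot limit: η_max = 1 − T_C/T_H = 1 − 300.00/623.15 = 0.5186.
W_max = η_max · Q_H = 0.5186 × 516 = 267.6 MW.

Ẇ_max ≈ 267.6 MW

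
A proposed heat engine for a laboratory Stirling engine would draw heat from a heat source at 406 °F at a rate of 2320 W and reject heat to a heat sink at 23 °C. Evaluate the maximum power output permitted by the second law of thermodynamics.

T_H = 406 °F → (406 − 32) × 5/9 = 207.78 °C = 480.93 K.
T_C = 23 °C → 23 + 273.15 = 296.15 K.
The second-law ceiling is the Carnot efficiency, η_max = 1 − T_C/T_H = 1 − 296.15/480.93 = 0.3842.
W_max = η_max · Q_H = 0.3842 × 2320 = 891.4 W.

Ẇ_max ≈ 891.4 W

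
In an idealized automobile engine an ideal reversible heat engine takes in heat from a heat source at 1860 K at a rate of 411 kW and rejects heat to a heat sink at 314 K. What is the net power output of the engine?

Ẇ ≈ 342 kW

Carnot efficiency: η = 1 − T_C/T_H = 1 − 314.00/1860.00 = 0.8312.
W = η·Q_H = 0.8312 × 411 = 342 kW.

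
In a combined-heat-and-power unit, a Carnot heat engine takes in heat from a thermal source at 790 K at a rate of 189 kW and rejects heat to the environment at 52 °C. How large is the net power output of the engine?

Ẇ ≈ 111.2 kW

T_C = 52 °C → 52 + 273.15 = 325.15 K.
For a reversible engine, η = 1 − T_C/T_H = 1 − 325.15/790.00 = 0.5884.
W = η·Q_H = 0.5884 × 189 = 111.2 kW.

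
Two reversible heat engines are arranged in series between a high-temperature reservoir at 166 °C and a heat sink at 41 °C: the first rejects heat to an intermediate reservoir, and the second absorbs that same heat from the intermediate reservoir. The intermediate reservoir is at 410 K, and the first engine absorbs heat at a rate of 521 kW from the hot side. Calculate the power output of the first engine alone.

Ẇ₁ ≈ 34.6 kW

T_H = 166 °C → 166 + 273.15 = 439.15 K.
T_C = 41 °C → 41 + 273.15 = 314.15 K.
First-stage efficiency η₁ = 1 − T_m/T_H = 1 − 410.00/439.15 = 0.0664.
W₁ = η₁·Q_H = 0.0664 × 521 = 34.6 kW.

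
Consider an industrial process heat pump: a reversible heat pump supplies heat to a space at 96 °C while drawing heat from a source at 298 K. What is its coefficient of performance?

T_H = 96 °C → 96 + 273.15 = 369.15 K.
Reversible heating COP: COP_HP = T_H/(T_H − T_C) = 369.15/(369.15 − 298.00) = 5.188.

COP_HP ≈ 5.188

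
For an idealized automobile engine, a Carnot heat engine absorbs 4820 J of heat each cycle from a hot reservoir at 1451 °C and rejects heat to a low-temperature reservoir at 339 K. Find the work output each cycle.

W ≈ 3872 J

T_H = 1451 °C → 1451 + 273.15 = 1724.15 K.
The Carnot efficiency is η = 1 − T_C/T_H = 1 − 339.00/1724.15 = 0.8034.
W = η·Q_H = 0.8034 × 4820 = 3872 J.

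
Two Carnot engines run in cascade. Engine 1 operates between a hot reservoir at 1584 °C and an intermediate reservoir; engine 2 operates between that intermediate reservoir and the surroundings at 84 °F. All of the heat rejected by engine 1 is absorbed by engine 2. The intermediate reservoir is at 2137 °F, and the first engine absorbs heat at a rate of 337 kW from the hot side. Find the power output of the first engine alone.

T_H = 1584 °C → 1584 + 273.15 = 1857.15 K.
T_C = 84 °F → (84 − 32) × 5/9 = 28.89 °C = 302.04 K.
T_m = 2137 °F → (2137 − 32) × 5/9 = 1169.44 °C = 1442.59 K.
First-stage efficiency η₁ = 1 − T_m/T_H = 1 − 1442.59/1857.15 = 0.2232.
W₁ = η₁·Q_H = 0.2232 × 337 = 75.23 kW.

Ẇ₁ ≈ 75.23 kW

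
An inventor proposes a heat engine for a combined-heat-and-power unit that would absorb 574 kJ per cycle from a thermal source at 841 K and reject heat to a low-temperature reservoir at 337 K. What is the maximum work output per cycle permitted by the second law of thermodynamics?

W_max ≈ 344 kJ

The second-law ceiling is the Carnot efficiency, η_max = 1 − T_C/T_H = 1 − 337.00/841.00 = 0.5993.
W_max = η_max · Q_H = 0.5993 × 574 = 344 kJ.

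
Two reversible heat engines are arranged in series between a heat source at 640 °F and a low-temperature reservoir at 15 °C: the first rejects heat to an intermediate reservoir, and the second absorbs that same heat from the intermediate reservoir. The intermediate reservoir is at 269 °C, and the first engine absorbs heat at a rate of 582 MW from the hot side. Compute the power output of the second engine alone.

T_H = 640 °F → (640 − 32) × 5/9 = 337.78 °C = 610.93 K.
T_C = 15 °C → 15 + 273.15 = 288.15 K.
T_m = 269 °C → 269 + 273.15 = 542.15 K.
Heat entering the second stage: Q_m = Q_H·(T_m/T_H) = 582 × 542.15/610.93 = 516.5 MW.
Second-stage efficiency η₂ = 1 − T_C/T_m = 1 − 288.15/542.15 = 0.4685, so W₂ = η₂·Q_m = 242.0 MW.

Ẇ₂ ≈ 242.0 MW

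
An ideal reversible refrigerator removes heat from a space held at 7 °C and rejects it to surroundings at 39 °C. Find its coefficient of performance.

COP_R ≈ 8.75

T_H = 39 °C → 39 + 273.15 = 312.15 K.
T_C = 7 °C → 7 + 273.15 = 280.15 K.
Carnot COP: COP_R = T_C/(T_H − T_C) = 280.15/(312.15 − 280.15) = 8.75.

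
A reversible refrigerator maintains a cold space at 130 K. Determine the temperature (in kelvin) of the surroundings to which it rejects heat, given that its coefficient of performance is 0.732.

COP_R = T_C/(T_H − T_C) ⇒ T_H = T_C·(1 + 1/COP_R) = 130.00 × (1 + 1/0.732) = 308 K.

T_H ≈ 308 K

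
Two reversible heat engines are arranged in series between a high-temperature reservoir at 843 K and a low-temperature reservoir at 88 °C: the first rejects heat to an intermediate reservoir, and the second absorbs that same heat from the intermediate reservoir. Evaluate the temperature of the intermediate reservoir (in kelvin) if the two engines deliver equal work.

T_m ≈ 602.1 K

T_C = 88 °C → 88 + 273.15 = 361.15 K.
For reversible stages Q_m = Q_H·(T_m/T_H). Setting W₁ = Q_H(1 − T_m/T_H) equal to W₂ = Q_m(1 − T_C/T_m) = Q_H·(T_m − T_C)/T_H gives T_H − T_m = T_m − T_C, so T_m = (T_H + T_C)/2 = (843.00 + 361.15)/2 = 602.1 K.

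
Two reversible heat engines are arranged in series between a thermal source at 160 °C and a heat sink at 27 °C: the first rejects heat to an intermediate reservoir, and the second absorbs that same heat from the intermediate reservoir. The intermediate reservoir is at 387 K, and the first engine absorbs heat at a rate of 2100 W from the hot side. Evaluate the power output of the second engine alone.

T_H = 160 °C → 160 + 273.15 = 433.15 K.
T_C = 27 °C → 27 + 273.15 = 300.15 K.
Heat entering the second stage: Q_m = Q_H·(T_m/T_H) = 2100 × 387.00/433.15 = 1880 W.
Second-stage efficiency η₂ = 1 − T_C/T_m = 1 − 300.15/387.00 = 0.2244, so W₂ = η₂·Q_m = 421 W.

Ẇ₂ ≈ 421 W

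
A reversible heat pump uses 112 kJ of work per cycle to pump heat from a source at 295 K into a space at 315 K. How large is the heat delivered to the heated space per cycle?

The Carnot heat-pump COP is COP_HP = T_H/(T_H − T_C) = 315.00/20.00 = 15.7500.
Q_H = COP_HP · W = 15.7500 × 112 = 1760 kJ.

Q_H ≈ 1760 kJ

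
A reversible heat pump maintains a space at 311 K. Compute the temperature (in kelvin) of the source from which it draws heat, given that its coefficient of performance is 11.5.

COP_HP = T_H/(T_H − T_C) ⇒ T_C = T_H·(COP_HP − 1)/COP_HP = 311.00 × (11.5 − 1)/11.5 = 284.0 K.

T_C ≈ 284.0 K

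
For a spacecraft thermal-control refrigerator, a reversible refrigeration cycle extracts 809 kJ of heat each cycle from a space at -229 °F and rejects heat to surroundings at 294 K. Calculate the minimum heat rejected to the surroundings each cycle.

T_C = -229 °F → (-229 − 32) × 5/9 = -145.00 °C = 128.15 K.
For a reversible cycle Q_H/Q_C = T_H/T_C, so Q_H = Q_C·T_H/T_C = 809 × 294.00/128.15 = 1860 kJ.

Q_H ≈ 1860 kJ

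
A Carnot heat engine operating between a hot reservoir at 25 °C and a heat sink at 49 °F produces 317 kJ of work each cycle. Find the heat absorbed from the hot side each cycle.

T_H = 25 °C → 25 + 273.15 = 298.15 K.
T_C = 49 °F → (49 − 32) × 5/9 = 9.44 °C = 282.59 K.
For a reversible engine, η = 1 − T_C/T_H = 1 − 282.59/298.15 = 0.0522.
Q_H = W/η = 317/0.0522 = 6080 kJ.

Q_H ≈ 6080 kJ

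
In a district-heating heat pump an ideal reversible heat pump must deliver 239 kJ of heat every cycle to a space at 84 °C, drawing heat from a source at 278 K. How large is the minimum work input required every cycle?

T_H = 84 °C → 84 + 273.15 = 357.15 K.
COP_HP = T_H/(T_H − T_C) = 357.15/79.15 = 4.5123.
W = Q_H/COP_HP = 239/4.5123 = 53.0 kJ.

W_in ≈ 53.0 kJ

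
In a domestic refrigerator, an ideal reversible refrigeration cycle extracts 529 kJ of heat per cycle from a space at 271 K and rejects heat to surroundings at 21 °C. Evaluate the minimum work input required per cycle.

W_in ≈ 45.2 kJ

T_H = 21 °C → 21 + 273.15 = 294.15 K.
For a reversible refrigerator, COP_R = T_C/(T_H − T_C) = 271.00/23.15 = 11.7063.
W = Q_C/COP_R = 529/11.7063 = 45.2 kJ.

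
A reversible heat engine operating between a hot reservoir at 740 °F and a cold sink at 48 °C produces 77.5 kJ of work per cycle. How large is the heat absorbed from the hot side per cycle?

T_H = 740 °F → (740 − 32) × 5/9 = 393.33 °C = 666.48 K.
T_C = 48 °C → 48 + 273.15 = 321.15 K.
η_rev = 1 − T_C/T_H = 1 − 321.15/666.48 = 0.5181.
Q_H = W/η = 77.5/0.5181 = 150 kJ.

Q_H ≈ 150 kJ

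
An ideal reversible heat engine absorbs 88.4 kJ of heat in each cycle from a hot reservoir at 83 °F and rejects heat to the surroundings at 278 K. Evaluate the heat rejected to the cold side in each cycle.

Q_C ≈ 81.5 kJ

T_H = 83 °F → (83 − 32) × 5/9 = 28.33 °C = 301.48 K.
Carnot efficiency: η = 1 − T_C/T_H = 1 − 278.00/301.48 = 0.0779.
For a reversible cycle Q_C/Q_H = T_C/T_H, so Q_C = 88.4 × 278.00/301.48 = 81.5 kJ.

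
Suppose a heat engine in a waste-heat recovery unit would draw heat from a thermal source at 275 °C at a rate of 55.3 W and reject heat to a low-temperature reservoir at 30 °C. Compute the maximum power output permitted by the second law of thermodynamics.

Ẇ_max ≈ 24.7 W

T_H = 275 °C → 275 + 273.15 = 548.15 K.
T_C = 30 °C → 30 + 273.15 = 303.15 K.
The second-law ceiling is the Carnot efficiency, η_max = 1 − T_C/T_H = 1 − 303.15/548.15 = 0.4470.
W_max = η_max · Q_H = 0.4470 × 55.3 = 24.7 W.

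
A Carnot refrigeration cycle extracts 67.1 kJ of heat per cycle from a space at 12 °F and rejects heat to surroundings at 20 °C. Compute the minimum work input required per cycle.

W_in ≈ 7.97 kJ

T_H = 20 °C → 20 + 273.15 = 293.15 K.
T_C = 12 °F → (12 − 32) × 5/9 = -11.11 °C = 262.04 K.
COP_R = T_C/(T_H − T_C) = 262.04/31.11 = 8.4227.
W = Q_C/COP_R = 67.1/8.4227 = 7.97 kJ.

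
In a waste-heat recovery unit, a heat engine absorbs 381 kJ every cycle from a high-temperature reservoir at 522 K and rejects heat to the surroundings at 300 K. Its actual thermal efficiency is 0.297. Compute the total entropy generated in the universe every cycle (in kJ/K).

ΔS_univ ≈ 0.1629 kJ/K

W = η·Q_H = 0.297 × 381 = 113.2 kJ, so Q_C = Q_H − W = 267.8 kJ.
Entropy balance on the reservoirs: −Q_H/T_H = -0.7299 kJ/K, +Q_C/T_C = 0.8928 kJ/K.
ΔS_univ = −Q_H/T_H + Q_C/T_C = 0.1629 kJ/K (> 0, since η = 0.297 < η_Carnot = 0.425).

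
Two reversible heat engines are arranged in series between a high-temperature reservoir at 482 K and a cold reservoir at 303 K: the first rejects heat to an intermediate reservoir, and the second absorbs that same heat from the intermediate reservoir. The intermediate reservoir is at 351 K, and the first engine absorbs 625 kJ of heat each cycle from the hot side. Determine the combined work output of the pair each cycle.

Two reversible stages in series are equivalent to a single Carnot engine between T_H and T_C, so η_total = 1 − T_C/T_H = 1 − 303.00/482.00 = 0.3714.
W_total = η_total · Q_H = 0.3714 × 625 = 232.1 kJ.

W_total ≈ 232.1 kJ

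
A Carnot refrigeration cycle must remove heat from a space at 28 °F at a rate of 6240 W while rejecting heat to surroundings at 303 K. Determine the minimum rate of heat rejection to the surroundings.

Q̇_H ≈ 6980 W

T_C = 28 °F → (28 − 32) × 5/9 = -2.22 °C = 270.93 K.
For a reversible cycle Q_H/Q_C = T_H/T_C, so Q_H = Q_C·T_H/T_C = 6240 × 303.00/270.93 = 6980 W.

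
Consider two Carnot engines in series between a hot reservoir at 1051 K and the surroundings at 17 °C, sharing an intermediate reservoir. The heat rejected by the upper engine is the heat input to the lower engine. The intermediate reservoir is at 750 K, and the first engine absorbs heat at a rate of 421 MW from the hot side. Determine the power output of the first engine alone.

Ẇ₁ ≈ 121 MW

T_C = 17 °C → 17 + 273.15 = 290.15 K.
First-stage efficiency η₁ = 1 − T_m/T_H = 1 − 750.00/1051.00 = 0.2864.
W₁ = η₁·Q_H = 0.2864 × 421 = 121 MW.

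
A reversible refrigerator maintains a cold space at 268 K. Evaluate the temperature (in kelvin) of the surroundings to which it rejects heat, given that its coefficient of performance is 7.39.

COP_R = T_C/(T_H − T_C) ⇒ T_H = T_C·(1 + 1/COP_R) = 268.00 × (1 + 1/7.39) = 304.3 K.

T_H ≈ 304.3 K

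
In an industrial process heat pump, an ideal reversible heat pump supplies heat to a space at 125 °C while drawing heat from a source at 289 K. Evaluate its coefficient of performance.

COP_HP ≈ 3.65

T_H = 125 °C → 125 + 273.15 = 398.15 K.
COP_HP = T_H/(T_H − T_C) = 398.15/(398.15 − 289.00) = 3.65.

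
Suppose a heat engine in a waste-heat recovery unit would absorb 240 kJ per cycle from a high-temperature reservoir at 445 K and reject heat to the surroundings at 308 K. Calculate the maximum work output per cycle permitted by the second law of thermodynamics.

No engine can exceed the Carnot limit: η_max = 1 − T_C/T_H = 1 − 308.00/445.00 = 0.3079.
W_max = η_max · Q_H = 0.3079 × 240 = 73.9 kJ.

W_max ≈ 73.9 kJ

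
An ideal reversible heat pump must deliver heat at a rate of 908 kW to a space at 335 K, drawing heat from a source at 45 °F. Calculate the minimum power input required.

Ẇ_in ≈ 148 kW

T_C = 45 °F → (45 − 32) × 5/9 = 7.22 °C = 280.37 K.
For a reversible heat pump, COP_HP = T_H/(T_H − T_C) = 335.00/54.63 = 6.1324.
W = Q_H/COP_HP = 908/6.1324 = 148 kW.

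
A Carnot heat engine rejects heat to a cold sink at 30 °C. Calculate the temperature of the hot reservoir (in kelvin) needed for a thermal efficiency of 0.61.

T_C = 30 °C → 30 + 273.15 = 303.15 K.
From η = 1 − T_C/T_H, solving for T_H gives T_H = T_C/(1 − η) = 303.15/(1 − 0.61) = 777.3 K.

T_H ≈ 777.3 K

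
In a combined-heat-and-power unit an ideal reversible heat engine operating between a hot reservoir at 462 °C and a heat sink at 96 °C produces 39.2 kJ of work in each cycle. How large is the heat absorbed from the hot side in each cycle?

T_H = 462 °C → 462 + 273.15 = 735.15 K.
T_C = 96 °C → 96 + 273.15 = 369.15 K.
The Carnot efficiency is η = 1 − T_C/T_H = 1 − 369.15/735.15 = 0.4979.
Q_H = W/η = 39.2/0.4979 = 78.74 kJ.

Q_H ≈ 78.74 kJ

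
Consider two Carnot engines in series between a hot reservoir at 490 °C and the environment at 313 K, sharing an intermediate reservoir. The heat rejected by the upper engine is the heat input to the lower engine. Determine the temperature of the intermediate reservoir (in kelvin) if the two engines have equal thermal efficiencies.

T_H = 490 °C → 490 + 273.15 = 763.15 K.
Equal efficiencies require 1 − T_m/T_H = 1 − T_C/T_m, i.e. T_m/T_H = T_C/T_m, so T_m = √(T_H·T_C) = √(763.15 × 313.00) = 489 K.

T_m ≈ 489 K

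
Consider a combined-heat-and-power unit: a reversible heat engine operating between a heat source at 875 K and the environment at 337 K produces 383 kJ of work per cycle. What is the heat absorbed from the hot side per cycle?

Q_H ≈ 623 kJ

Carnot efficiency: η = 1 − T_C/T_H = 1 − 337.00/875.00 = 0.6149.
Q_H = W/η = 383/0.6149 = 623 kJ.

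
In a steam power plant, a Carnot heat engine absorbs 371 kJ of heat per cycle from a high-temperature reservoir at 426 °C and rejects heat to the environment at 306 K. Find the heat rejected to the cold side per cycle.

Q_C ≈ 162.4 kJ

T_H = 426 °C → 426 + 273.15 = 699.15 K.
The Carnot efficiency is η = 1 − T_C/T_H = 1 − 306.00/699.15 = 0.5623.
For a reversible cycle Q_C/Q_H = T_C/T_H, so Q_C = 371 × 306.00/699.15 = 162.4 kJ.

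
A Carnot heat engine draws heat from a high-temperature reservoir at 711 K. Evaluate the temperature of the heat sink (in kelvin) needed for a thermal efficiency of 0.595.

T_C ≈ 288 K

From η = 1 − T_C/T_H, T_C = T_H·(1 − η) = 711.00 × (1 − 0.595) = 288 K.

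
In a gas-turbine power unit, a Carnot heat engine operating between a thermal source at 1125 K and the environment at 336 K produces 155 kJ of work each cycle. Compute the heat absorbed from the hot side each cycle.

Q_H ≈ 221 kJ

Since the cycle is reversible, η = 1 − T_C/T_H = 1 − 336.00/1125.00 = 0.7013.
Q_H = W/η = 155/0.7013 = 221 kJ.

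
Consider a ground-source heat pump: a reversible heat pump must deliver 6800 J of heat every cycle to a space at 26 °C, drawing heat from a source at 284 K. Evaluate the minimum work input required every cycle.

W_in ≈ 344.4 J

T_H = 26 °C → 26 + 273.15 = 299.15 K.
COP_HP = T_H/(T_H − T_C) = 299.15/15.15 = 19.7459.
W = Q_H/COP_HP = 6800/19.7459 = 344.4 J.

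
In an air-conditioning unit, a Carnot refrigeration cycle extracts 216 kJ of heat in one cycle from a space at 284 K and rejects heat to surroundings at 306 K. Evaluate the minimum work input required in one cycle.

W_in ≈ 16.7 kJ

For a reversible refrigerator, COP_R = T_C/(T_H − T_C) = 284.00/22.00 = 12.9091.
W = Q_C/COP_R = 216/12.9091 = 16.7 kJ.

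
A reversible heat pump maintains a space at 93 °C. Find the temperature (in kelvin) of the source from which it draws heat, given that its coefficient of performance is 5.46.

T_H = 93 °C → 93 + 273.15 = 366.15 K.
COP_HP = T_H/(T_H − T_C) ⇒ T_C = T_H·(COP_HP − 1)/COP_HP = 366.15 × (5.46 − 1)/5.46 = 299 K.

T_C ≈ 299 K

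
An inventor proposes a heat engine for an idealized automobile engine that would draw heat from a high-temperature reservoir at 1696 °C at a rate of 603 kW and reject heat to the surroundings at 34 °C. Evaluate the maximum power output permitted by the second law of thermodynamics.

Ẇ_max ≈ 509 kW

T_H = 1696 °C → 1696 + 273.15 = 1969.15 K.
T_C = 34 °C → 34 + 273.15 = 307.15 K.
The upper bound on efficiency is η_max = 1 − T_C/T_H = 1 − 307.15/1969.15 = 0.8440.
W_max = η_max · Q_H = 0.8440 × 603 = 509 kW.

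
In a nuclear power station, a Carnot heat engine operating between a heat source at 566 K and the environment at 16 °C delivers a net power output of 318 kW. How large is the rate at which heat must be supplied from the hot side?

T_C = 16 °C → 16 + 273.15 = 289.15 K.
η_rev = 1 − T_C/T_H = 1 − 289.15/566.00 = 0.4891.
Q_H = W/η = 318/0.4891 = 650 kW.

Q̇_H ≈ 650 kW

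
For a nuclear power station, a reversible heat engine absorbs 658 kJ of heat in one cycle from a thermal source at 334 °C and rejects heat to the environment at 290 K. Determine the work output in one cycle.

T_H = 334 °C → 334 + 273.15 = 607.15 K.
Carnot efficiency: η = 1 − T_C/T_H = 1 − 290.00/607.15 = 0.5224.
W = η·Q_H = 0.5224 × 658 = 344 kJ.

W ≈ 344 kJ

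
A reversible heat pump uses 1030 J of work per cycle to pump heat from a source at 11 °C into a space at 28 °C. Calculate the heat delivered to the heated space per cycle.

Q_H ≈ 18250 J

T_H = 28 °C → 28 + 273.15 = 301.15 K.
T_C = 11 °C → 11 + 273.15 = 284.15 K.
For a reversible heat pump, COP_HP = T_H/(T_H − T_C) = 301.15/17.00 = 17.7147.
Q_H = COP_HP · W = 17.7147 × 1030 = 18250 J.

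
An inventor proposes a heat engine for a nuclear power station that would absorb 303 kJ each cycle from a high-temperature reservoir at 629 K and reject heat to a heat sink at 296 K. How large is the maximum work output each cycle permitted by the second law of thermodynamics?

No engine can exceed the Carnot limit: η_max = 1 − T_C/T_H = 1 − 296.00/629.00 = 0.5294.
W_max = η_max · Q_H = 0.5294 × 303 = 160 kJ.

W_max ≈ 160 kJ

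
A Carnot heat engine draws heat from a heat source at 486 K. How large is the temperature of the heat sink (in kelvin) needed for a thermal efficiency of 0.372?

T_C ≈ 305 K

From η = 1 − T_C/T_H, T_C = T_H·(1 − η) = 486.00 × (1 − 0.372) = 305 K.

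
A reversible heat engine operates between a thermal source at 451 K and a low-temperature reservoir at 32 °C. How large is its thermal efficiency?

η ≈ 0.3234

T_C = 32 °C → 32 + 273.15 = 305.15 K.
For a reversible engine, η = 1 − T_C/T_H = 1 − 305.15/451.00 = 0.3234.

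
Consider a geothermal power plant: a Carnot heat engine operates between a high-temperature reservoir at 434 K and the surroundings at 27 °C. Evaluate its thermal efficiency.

η ≈ 0.308

T_C = 27 °C → 27 + 273.15 = 300.15 K.
For a reversible engine, η = 1 − T_C/T_H = 1 − 300.15/434.00 = 0.308.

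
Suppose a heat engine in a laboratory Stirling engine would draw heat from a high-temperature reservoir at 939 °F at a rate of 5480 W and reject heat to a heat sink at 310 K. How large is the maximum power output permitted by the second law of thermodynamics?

T_H = 939 °F → (939 − 32) × 5/9 = 503.89 °C = 777.04 K.
By the Carnot theorem, η_max = 1 − T_C/T_H = 1 − 310.00/777.04 = 0.6010.
W_max = η_max · Q_H = 0.6010 × 5480 = 3294 W.

Ẇ_max ≈ 3294 W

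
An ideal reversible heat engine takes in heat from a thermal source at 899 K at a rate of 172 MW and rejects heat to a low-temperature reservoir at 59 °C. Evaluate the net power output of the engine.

T_C = 59 °C → 59 + 273.15 = 332.15 K.
For a reversible engine, η = 1 − T_C/T_H = 1 − 332.15/899.00 = 0.6305.
W = η·Q_H = 0.6305 × 172 = 108.5 MW.

Ẇ ≈ 108.5 MW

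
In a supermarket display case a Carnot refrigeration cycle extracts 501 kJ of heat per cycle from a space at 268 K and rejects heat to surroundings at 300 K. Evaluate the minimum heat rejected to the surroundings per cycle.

Q_H ≈ 561 kJ

For a reversible cycle Q_H/Q_C = T_H/T_C, so Q_H = Q_C·T_H/T_C = 501 × 300.00/268.00 = 561 kJ.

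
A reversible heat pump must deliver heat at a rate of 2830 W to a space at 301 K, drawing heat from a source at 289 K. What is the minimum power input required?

Ẇ_in ≈ 112.8 W

COP_HP = T_H/(T_H − T_C) = 301.00/12.00 = 25.0833.
W = Q_H/COP_HP = 2830/25.0833 = 112.8 W.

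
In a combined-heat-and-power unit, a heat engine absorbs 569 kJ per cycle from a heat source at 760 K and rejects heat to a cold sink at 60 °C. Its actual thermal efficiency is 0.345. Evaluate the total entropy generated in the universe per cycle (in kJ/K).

T_C = 60 °C → 60 + 273.15 = 333.15 K.
W = η·Q_H = 0.345 × 569 = 196.3 kJ, so Q_C = Q_H − W = 372.7 kJ.
The hot reservoir loses entropy Q_H/T_H = 569/760.00 = 0.7487 kJ/K; the cold reservoir gains Q_C/T_C = 372.7/333.15 = 1.119 kJ/K.
ΔS_univ = −Q_H/T_H + Q_C/T_C = 0.370 kJ/K (> 0, since η = 0.345 < η_Carnot = 0.562).

ΔS_univ ≈ 0.370 kJ/K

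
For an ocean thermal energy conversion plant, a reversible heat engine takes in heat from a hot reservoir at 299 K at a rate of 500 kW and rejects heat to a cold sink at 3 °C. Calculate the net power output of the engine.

T_C = 3 °C → 3 + 273.15 = 276.15 K.
Since the cycle is reversible, η = 1 − T_C/T_H = 1 − 276.15/299.00 = 0.0764.
W = η·Q_H = 0.0764 × 500 = 38.21 kW.

Ẇ ≈ 38.21 kW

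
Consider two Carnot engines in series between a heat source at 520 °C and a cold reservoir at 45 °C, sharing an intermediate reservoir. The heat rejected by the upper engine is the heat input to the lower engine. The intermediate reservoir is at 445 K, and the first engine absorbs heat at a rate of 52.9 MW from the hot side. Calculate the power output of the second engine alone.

T_H = 520 °C → 520 + 273.15 = 793.15 K.
T_C = 45 °C → 45 + 273.15 = 318.15 K.
Heat entering the second stage: Q_m = Q_H·(T_m/T_H) = 52.9 × 445.00/793.15 = 29.7 MW.
Second-stage efficiency η₂ = 1 − T_C/T_m = 1 − 318.15/445.00 = 0.2851, so W₂ = η₂·Q_m = 8.46 MW.

Ẇ₂ ≈ 8.46 MW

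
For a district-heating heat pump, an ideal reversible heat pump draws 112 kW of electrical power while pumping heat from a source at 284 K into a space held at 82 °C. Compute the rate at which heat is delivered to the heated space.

Q̇_H ≈ 559 kW

T_H = 82 °C → 82 + 273.15 = 355.15 K.
COP_HP = T_H/(T_H − T_C) = 355.15/71.15 = 4.9916.
Q_H = COP_HP · W = 4.9916 × 112 = 559 kW.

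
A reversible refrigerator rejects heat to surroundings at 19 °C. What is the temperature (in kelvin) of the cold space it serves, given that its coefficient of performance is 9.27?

T_C ≈ 264 K

T_H = 19 °C → 19 + 273.15 = 292.15 K.
COP_R = T_C/(T_H − T_C) ⇒ T_C = T_H·COP_R/(1 + COP_R) = 292.15 × 9.27/(1 + 9.27) = 264 K.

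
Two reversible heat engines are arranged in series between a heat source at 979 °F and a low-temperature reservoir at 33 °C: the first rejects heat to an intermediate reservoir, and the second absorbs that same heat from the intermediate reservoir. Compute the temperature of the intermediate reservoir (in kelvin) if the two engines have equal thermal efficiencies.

T_m ≈ 495 K

T_H = 979 °F → (979 − 32) × 5/9 = 526.11 °C = 799.26 K.
T_C = 33 °C → 33 + 273.15 = 306.15 K.
Equal efficiencies require 1 − T_m/T_H = 1 − T_C/T_m, i.e. T_m/T_H = T_C/T_m, so T_m = √(T_H·T_C) = √(799.26 × 306.15) = 495 K.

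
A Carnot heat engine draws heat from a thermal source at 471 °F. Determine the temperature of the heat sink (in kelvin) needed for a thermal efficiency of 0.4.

T_C ≈ 310 K

T_H = 471 °F → (471 − 32) × 5/9 = 243.89 °C = 517.04 K.
From η = 1 − T_C/T_H, T_C = T_H·(1 − η) = 517.04 × (1 − 0.4) = 310 K.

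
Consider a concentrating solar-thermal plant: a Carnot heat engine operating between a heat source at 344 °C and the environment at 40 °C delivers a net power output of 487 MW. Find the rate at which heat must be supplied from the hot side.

Q̇_H ≈ 988.7 MW

T_H = 344 °C → 344 + 273.15 = 617.15 K.
T_C = 40 °C → 40 + 273.15 = 313.15 K.
Since the cycle is reversible, η = 1 − T_C/T_H = 1 − 313.15/617.15 = 0.4926.
Q_H = W/η = 487/0.4926 = 988.7 MW.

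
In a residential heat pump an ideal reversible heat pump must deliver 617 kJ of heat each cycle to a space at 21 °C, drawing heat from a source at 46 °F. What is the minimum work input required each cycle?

T_H = 21 °C → 21 + 273.15 = 294.15 K.
T_C = 46 °F → (46 − 32) × 5/9 = 7.78 °C = 280.93 K.
For a reversible heat pump, COP_HP = T_H/(T_H − T_C) = 294.15/13.22 = 22.2466.
W = Q_H/COP_HP = 617/22.2466 = 27.7 kJ.

W_in ≈ 27.7 kJ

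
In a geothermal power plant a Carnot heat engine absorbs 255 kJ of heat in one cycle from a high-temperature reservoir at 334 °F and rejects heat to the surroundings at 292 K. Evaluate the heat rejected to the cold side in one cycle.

Q_C ≈ 169 kJ

T_H = 334 °F → (334 − 32) × 5/9 = 167.78 °C = 440.93 K.
The Carnot efficiency is η = 1 − T_C/T_H = 1 − 292.00/440.93 = 0.3378.
For a reversible cycle Q_C/Q_H = T_C/T_H, so Q_C = 255 × 292.00/440.93 = 169 kJ.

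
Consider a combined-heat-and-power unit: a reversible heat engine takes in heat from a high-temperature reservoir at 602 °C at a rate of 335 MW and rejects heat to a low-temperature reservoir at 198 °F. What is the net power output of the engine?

Ẇ ≈ 195 MW

T_H = 602 °C → 602 + 273.15 = 875.15 K.
T_C = 198 °F → (198 − 32) × 5/9 = 92.22 °C = 365.37 K.
η_rev = 1 − T_C/T_H = 1 − 365.37/875.15 = 0.5825.
W = η·Q_H = 0.5825 × 335 = 195 MW.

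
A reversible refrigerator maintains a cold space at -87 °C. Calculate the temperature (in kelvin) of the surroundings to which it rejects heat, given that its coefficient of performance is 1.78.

T_C = -87 °C → -87 + 273.15 = 186.15 K.
COP_R = T_C/(T_H − T_C) ⇒ T_H = T_C·(1 + 1/COP_R) = 186.15 × (1 + 1/1.78) = 291 K.

T_H ≈ 291 K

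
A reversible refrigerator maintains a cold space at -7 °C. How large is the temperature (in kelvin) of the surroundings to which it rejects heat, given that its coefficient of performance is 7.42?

T_C = -7 °C → -7 + 273.15 = 266.15 K.
COP_R = T_C/(T_H − T_C) ⇒ T_H = T_C·(1 + 1/COP_R) = 266.15 × (1 + 1/7.42) = 302.0 K.

T_H ≈ 302.0 K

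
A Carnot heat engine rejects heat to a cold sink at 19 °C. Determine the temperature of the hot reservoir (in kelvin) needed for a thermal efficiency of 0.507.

T_C = 19 °C → 19 + 273.15 = 292.15 K.
From η = 1 − T_C/T_H, solving for T_H gives T_H = T_C/(1 − η) = 292.15/(1 − 0.507) = 592.6 K.

T_H ≈ 592.6 K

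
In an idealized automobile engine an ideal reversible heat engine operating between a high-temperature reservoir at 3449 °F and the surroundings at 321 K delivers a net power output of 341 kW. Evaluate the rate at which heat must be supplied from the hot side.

T_H = 3449 °F → (3449 − 32) × 5/9 = 1898.33 °C = 2171.48 K.
The Carnot efficiency is η = 1 − T_C/T_H = 1 − 321.00/2171.48 = 0.8522.
Q_H = W/η = 341/0.8522 = 400.2 kW.

Q̇_H ≈ 400.2 kW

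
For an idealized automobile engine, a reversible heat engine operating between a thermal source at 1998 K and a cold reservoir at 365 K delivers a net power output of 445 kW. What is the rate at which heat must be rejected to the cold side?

Q̇_C ≈ 99.46 kW

The Carnot efficiency is η = 1 − T_C/T_H = 1 − 365.00/1998.00 = 0.8173.
Since Q_C/Q_H = T_C/T_H and Q_H = W/η, Q_C = W·T_C/(T_H − T_C) = 445 × 365.00/1633.00 = 99.46 kW.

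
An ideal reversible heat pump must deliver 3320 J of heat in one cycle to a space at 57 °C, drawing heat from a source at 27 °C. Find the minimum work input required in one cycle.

W_in ≈ 302 J

T_H = 57 °C → 57 + 273.15 = 330.15 K.
T_C = 27 °C → 27 + 273.15 = 300.15 K.
Reversible heating COP: COP_HP = T_H/(T_H − T_C) = 330.15/30.00 = 11.0050.
W = Q_H/COP_HP = 3320/11.0050 = 302 J.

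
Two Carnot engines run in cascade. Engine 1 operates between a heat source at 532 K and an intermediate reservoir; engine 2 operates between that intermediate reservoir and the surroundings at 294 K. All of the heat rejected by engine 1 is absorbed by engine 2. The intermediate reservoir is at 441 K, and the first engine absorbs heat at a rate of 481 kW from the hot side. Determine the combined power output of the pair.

Two reversible stages in series are equivalent to a single Carnot engine between T_H and T_C, so η_total = 1 − T_C/T_H = 1 − 294.00/532.00 = 0.4474.
W_total = η_total · Q_H = 0.4474 × 481 = 215 kW.

Ẇ_total ≈ 215 kW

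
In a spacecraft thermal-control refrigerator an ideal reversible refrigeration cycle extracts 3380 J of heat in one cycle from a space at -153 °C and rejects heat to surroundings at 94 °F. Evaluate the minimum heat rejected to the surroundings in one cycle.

Q_H ≈ 8650 J

T_H = 94 °F → (94 − 32) × 5/9 = 34.44 °C = 307.59 K.
T_C = -153 °C → -153 + 273.15 = 120.15 K.
For a reversible cycle Q_H/Q_C = T_H/T_C, so Q_H = Q_C·T_H/T_C = 3380 × 307.59/120.15 = 8650 J.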